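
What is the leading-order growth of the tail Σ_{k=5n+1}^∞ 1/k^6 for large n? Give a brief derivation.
Σ_{k>5n} 1/k^6 ~ 1/(5 · (5n)^5)

Compare to the integral: ∫_{5n}^∞ x^(−6) dx = [−x^(−5)/5]_{5n}^∞ = 1/((6−1)·(5n)^5). Euler-Maclaurin then gives
  Σ_{k>5n} 1/k^6 = ∫_{5n}^∞ dx/x^6 − 1/(2·(5n)^6) + O(1/(5n)^7).
(Equivalently this is ζ(6) − Σ_{k≤5n} 1/k^6.)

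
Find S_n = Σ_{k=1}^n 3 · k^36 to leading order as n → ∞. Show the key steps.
S_n ~ 3 · n^37 / 37

By integral comparison (Euler-Maclaurin), Σ_{k=1}^n 3 · k^36 = 3 · ∫_0^n x^36 dx + O(n^36) = 3 · n^37/37 + O(n^36). (Equivalently, Faulhaber's formula gives the same leading term.)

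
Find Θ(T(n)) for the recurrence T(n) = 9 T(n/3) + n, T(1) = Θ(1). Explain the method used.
T(n) = Θ(n^2)

Master theorem: compare f(n) = n to n^(log_3 9) where log_3 9 = 2. Since 1 < log_3 9, we have f(n) = O(n^(log_3 9 − ε)) for some ε > 0 — Case 1. Hence T(n) = Θ(n^(log_3 9)) = Θ(n^2).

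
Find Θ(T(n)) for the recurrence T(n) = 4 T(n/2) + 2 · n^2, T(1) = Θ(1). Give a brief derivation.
T(n) = Θ(n^2 log n)

log_2 4 = 2, and f(n) = 2 · n^2 = Θ(n^(log_2 4)). This is Case 2 of the master theorem: T(n) = Θ(f(n) · log n) = Θ(n^2 log n).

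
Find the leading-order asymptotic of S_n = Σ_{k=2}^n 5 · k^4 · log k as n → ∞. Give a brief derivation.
S_n ~ n^5 log n − n^5 / 5

By integral comparison, S_n = ∫_1^n 5 · x^4 · log x dx + O(n^4 · log n). For the integral, ∫ x^4 log x dx = n^5 log n / 5 − n^5/25 (integration by parts). Hence S_n ~ n^5 log n − n^5 / 5.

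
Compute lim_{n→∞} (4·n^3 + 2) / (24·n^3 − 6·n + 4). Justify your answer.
lim = 4/24 = 1/6

For large n the leading n^3 terms dominate both numerator and denominator. Dividing top and bottom by n^3, every other term tends to 0, leaving 4/24 = 1/6.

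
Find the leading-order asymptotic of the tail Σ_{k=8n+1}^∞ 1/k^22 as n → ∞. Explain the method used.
Σ_{k>8n} 1/k^22 ~ 1/(21 · (8n)^21)

Compare to the integral: ∫_{8n}^∞ x^(−22) dx = [−x^(−21)/21]_{8n}^∞ = 1/((22−1)·(8n)^21). Euler-Maclaurin then gives
  Σ_{k>8n} 1/k^22 = ∫_{8n}^∞ dx/x^22 − 1/(2·(8n)^22) + O(1/(8n)^23).
(Equivalently this is ζ(22) − Σ_{k≤8n} 1/k^22.)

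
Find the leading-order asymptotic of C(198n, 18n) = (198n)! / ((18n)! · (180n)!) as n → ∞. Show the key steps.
C(198n, 18n) ~ (285311670611/10000000000)^(18n) · sqrt(11/(20π·18n))

Write N = 18n. Apply Stirling to each factorial:
  (11N)! ~ sqrt(2π·11N) · (11N/e)^(11N),
  N! ~ sqrt(2π N) · (N/e)^N,
  (10N)! ~ sqrt(2π·10N) · (10N/e)^(10N).
The exponential factors combine to (11N)^(11N) / (N^N · (10N)^(10N)) = 11^(11N)/10^(10N) = (11^11/10^10)^N = (285311670611/10000000000)^N.
The square-root prefactors combine to sqrt(2π·11N) / (sqrt(2π N)·sqrt(2π·10N)) = sqrt(11 / (2π·10·N)) = sqrt(11/(20π·18n)).
Substituting N = 18n: C(198n, 18n) ~ (285311670611/10000000000)^(18n) · sqrt(11/(20π·18n)).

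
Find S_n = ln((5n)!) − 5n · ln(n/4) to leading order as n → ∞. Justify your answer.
S_n ~ 5n · (ln 20 − 1) + O(ln n)

Stirling: ln((5n)!) = 5n ln(5n) − 5n + O(ln n).
  S_n = 5n ln(5n) − 5n − 5n ln(n/4) + O(ln n)
      = 5n ln(5n) − 5n ln n + 5n ln 4 − 5n + O(ln n)
      = 5n ln 5 + 5n ln 4 − 5n + O(ln n)
      = 5n (ln 20 − 1) + O(ln n).
Numerically ln(20) − 1 ≈ 1.9957.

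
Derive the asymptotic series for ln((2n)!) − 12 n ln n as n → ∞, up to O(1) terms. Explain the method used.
ln((2n)!) − 12 n ln n = −10 n ln n + 2(ln 2 − 1) n + (1/2) ln(2π·2n) + O(1/n)

Stirling: ln((2n)!) = 2n ln(2n) − 2n + (1/2) ln(2π·2n) + O(1/n).
Expand 2n ln(2n) = 2n (ln n + ln 2) = 2n ln n + 2n ln 2.
Subtract 12n ln n: leading term is (2 − 12) n ln n = −10 n ln n. The next term is 2n ln 2 − 2n = 2(ln 2 − 1) n. Then the (1/2) ln(2π·2n) correction.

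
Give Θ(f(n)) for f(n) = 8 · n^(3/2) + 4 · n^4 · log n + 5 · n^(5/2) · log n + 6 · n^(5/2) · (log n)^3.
f(n) ∈ Θ(n^4 · log n)

Compare the terms by growth order. For large n, n^a · (log n)^b dominates n^a' · (log n)^b' iff a > a', or (a = a' and b > b'). Ranking the 4 terms shows the dominant one is 4 · n^4 · log n. Hence f(n) ∈ Θ(n^4 · log n).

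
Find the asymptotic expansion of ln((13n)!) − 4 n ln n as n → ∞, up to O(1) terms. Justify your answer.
ln((13n)!) − 4 n ln n = 9 n ln n + 13(ln 13 − 1) n + (1/2) ln(2π·13n) + O(1/n)

Stirling: ln((13n)!) = 13n ln(13n) − 13n + (1/2) ln(2π·13n) + O(1/n).
Expand 13n ln(13n) = 13n (ln n + ln 13) = 13n ln n + 13n ln 13.
Subtract 4n ln n: leading term is (13 − 4) n ln n = 9 n ln n. The next term is 13n ln 13 − 13n = 13(ln 13 − 1) n. Then the (1/2) ln(2π·13n) correction.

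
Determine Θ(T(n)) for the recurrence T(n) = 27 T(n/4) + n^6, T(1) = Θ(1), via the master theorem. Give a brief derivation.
T(n) = Θ(n^6)

log_4 27 ≈ 2.377. f(n) = n^6 dominates n^(log_4 27) since 6 > 2.377, and the regularity condition a·f(n/b) = 27·(n/4)^6 = (27/4096)·n^6 ≤ c·f(n) holds with c = 27/4096 ≈ 0.00659 < 1. So this is Case 3: T(n) = Θ(f(n)) = Θ(n^6).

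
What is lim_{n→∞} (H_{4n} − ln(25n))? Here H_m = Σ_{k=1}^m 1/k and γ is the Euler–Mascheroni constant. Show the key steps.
lim = ln(4/25) + γ

By Euler-Maclaurin, H_m = ln m + γ + O(1/m). So
  H_{4n} − ln(25n) = ln(4n) + γ − ln(25n) + O(1/n)
                       = ln(4/25) + γ + O(1/n).
Hence the limit is ln(4/25) + γ.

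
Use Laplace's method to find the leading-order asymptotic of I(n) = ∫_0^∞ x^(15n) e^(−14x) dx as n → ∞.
I(n) ~ (sqrt(2π·15n) / 14) · (15n/(14e))^(15n)

Write the integrand as exp(15n ln x − 14x) and set f(x) = 15n ln x − 14x. Then f'(x) = 15n/x − 14 = 0 at x* = 15n/14, and f''(x*) = −15n/x*^2 = −14^2/(15n). Laplace's method (interior maximum) gives
  I(n) ~ e^(f(x*)) · sqrt(2π / |f''(x*)|)
        = exp(15n ln(15n/14) − 15n) · sqrt(2π · 15n / 14^2)
        = (15n/14)^(15n) e^(−15n) · sqrt(2π·15n) / 14
        = (sqrt(2π·15n) / 14) · (15n/(14e))^(15n).
This matches Γ(15n+1)/14^(15n+1) with Stirling applied to Γ.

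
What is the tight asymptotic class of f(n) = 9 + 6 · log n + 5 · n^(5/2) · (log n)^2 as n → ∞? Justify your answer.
f(n) ∈ Θ(n^(5/2) · (log n)^2)

Compare the terms by growth order. For large n, n^a · (log n)^b dominates n^a' · (log n)^b' iff a > a', or (a = a' and b > b'). Ranking the 3 terms shows the dominant one is 5 · n^(5/2) · (log n)^2. Hence f(n) ∈ Θ(n^(5/2) · (log n)^2).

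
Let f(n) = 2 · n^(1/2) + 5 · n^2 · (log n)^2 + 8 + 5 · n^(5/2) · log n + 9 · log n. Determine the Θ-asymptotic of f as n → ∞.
f(n) ∈ Θ(n^(5/2) · log n)

Compare the terms by growth order. For large n, n^a · (log n)^b dominates n^a' · (log n)^b' iff a > a', or (a = a' and b > b'). Ranking the 5 terms shows the dominant one is 5 · n^(5/2) · log n. Hence f(n) ∈ Θ(n^(5/2) · log n).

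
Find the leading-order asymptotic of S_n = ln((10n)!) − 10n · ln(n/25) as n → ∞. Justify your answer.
S_n ~ 10n · (ln 250 − 1) + O(ln n)

Stirling: ln((10n)!) = 10n ln(10n) − 10n + O(ln n).
  S_n = 10n ln(10n) − 10n − 10n ln(n/25) + O(ln n)
      = 10n ln(10n) − 10n ln n + 10n ln 25 − 10n + O(ln n)
      = 10n ln 10 + 10n ln 25 − 10n + O(ln n)
      = 10n (ln 250 − 1) + O(ln n).
Numerically ln(250) − 1 ≈ 4.5215.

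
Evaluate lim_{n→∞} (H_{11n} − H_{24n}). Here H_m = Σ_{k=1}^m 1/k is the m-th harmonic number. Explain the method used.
lim = ln(11/24)

Euler-Maclaurin gives H_m = ln m + γ + 1/(2m) + O(1/m^2). The γ and O(1/m) terms cancel in the difference:
  H_{11n} − H_{24n} = ln(11n) − ln(24n) + O(1/n) = ln(11/24) + O(1/n).
Hence the limit is ln(11/24).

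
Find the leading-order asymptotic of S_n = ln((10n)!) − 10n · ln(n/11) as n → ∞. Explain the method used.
S_n ~ 10n · (ln 110 − 1) + O(ln n)

Stirling: ln((10n)!) = 10n ln(10n) − 10n + O(ln n).
  S_n = 10n ln(10n) − 10n − 10n ln(n/11) + O(ln n)
      = 10n ln(10n) − 10n ln n + 10n ln 11 − 10n + O(ln n)
      = 10n ln 10 + 10n ln 11 − 10n + O(ln n)
      = 10n (ln 110 − 1) + O(ln n).
Numerically ln(110) − 1 ≈ 3.7005.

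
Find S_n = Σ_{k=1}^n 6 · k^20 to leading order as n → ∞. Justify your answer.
S_n ~ 2 · n^21 / 7

By integral comparison (Euler-Maclaurin), Σ_{k=1}^n 6 · k^20 = 6 · ∫_0^n x^20 dx + O(n^20) = 6 · n^21/21 = 2 · n^21 / 7 + O(n^20). (Equivalently, Faulhaber's formula gives the same leading term.)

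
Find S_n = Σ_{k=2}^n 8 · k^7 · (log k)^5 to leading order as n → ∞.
S_n ~ n^8 · (log n)^5

By integral comparison, S_n = ∫_1^n 8 · x^7 · (log x)^5 dx + O(n^7 · (log n)^5). For the integral, the leading term of ∫_1^n x^7 (log x)^5 dx is n^8/8 · (log n)^5 (by repeated integration by parts; each step lowers the log-exponent and produces a relatively O(1/log n) correction). Hence S_n ~ n^8 · (log n)^5.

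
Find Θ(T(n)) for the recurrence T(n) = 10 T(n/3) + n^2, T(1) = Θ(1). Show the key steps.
T(n) = Θ(n^(log_3 10))

Master theorem: compare f(n) = n^2 to n^(log_3 10) where log_3 10 ≈ 2.096. Since 2 < log_3 10, we have f(n) = O(n^(log_3 10 − ε)) for some ε > 0 — Case 1. Hence T(n) = Θ(n^(log_3 10)).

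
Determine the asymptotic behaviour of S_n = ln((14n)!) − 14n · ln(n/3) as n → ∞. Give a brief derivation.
S_n ~ 14n · (ln 42 − 1) + O(ln n)

Stirling: ln((14n)!) = 14n ln(14n) − 14n + O(ln n).
  S_n = 14n ln(14n) − 14n − 14n ln(n/3) + O(ln n)
      = 14n ln(14n) − 14n ln n + 14n ln 3 − 14n + O(ln n)
      = 14n ln 14 + 14n ln 3 − 14n + O(ln n)
      = 14n (ln 42 − 1) + O(ln n).
Numerically ln(42) − 1 ≈ 2.7377.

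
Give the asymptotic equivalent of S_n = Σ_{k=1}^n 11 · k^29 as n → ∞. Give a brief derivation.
S_n ~ 11 · n^30 / 30

By integral comparison (Euler-Maclaurin), Σ_{k=1}^n 11 · k^29 = 11 · ∫_0^n x^29 dx + O(n^29) = 11 · n^30/30 + O(n^29). (Equivalently, Faulhaber's formula gives the same leading term.)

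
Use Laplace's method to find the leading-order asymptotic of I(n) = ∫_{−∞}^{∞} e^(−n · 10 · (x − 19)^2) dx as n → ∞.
I(n) = sqrt(π/(10n))

Here φ(x) = 10 · (x − 19)^2 has its unique minimum at x* = 19 with φ(x*) = 0 and φ''(x*) = 20. Laplace's method gives
  I(n) ~ e^(−n φ(x*)) · sqrt(2π / (n · φ''(x*))) = sqrt(2π / (20n)) = sqrt(π/(10n)).
This is exact: substituting u = (x − 19)·sqrt(10n) gives I(n) = (1/sqrt(10n)) ∫_{−∞}^{∞} e^(−u^2) du = sqrt(π/(10n)).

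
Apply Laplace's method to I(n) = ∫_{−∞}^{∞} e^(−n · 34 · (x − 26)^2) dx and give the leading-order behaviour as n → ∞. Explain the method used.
I(n) = sqrt(π/(34n))

Here φ(x) = 34 · (x − 26)^2 has its unique minimum at x* = 26 with φ(x*) = 0 and φ''(x*) = 68. Laplace's method gives
  I(n) ~ e^(−n φ(x*)) · sqrt(2π / (n · φ''(x*))) = sqrt(2π / (68n)) = sqrt(π/(34n)).
This is exact: substituting u = (x − 26)·sqrt(34n) gives I(n) = (1/sqrt(34n)) ∫_{−∞}^{∞} e^(−u^2) du = sqrt(π/(34n)).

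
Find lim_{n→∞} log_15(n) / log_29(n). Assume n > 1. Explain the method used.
lim = ln(29) / ln(15) = log_15(29)

Change of base: log_15(n) = ln n / ln 15 and log_29(n) = ln n / ln 29. The ratio is (ln n / ln 15) · (ln 29 / ln n) = ln 29 / ln 15, a constant independent of n. So the limit is ln 29 / ln 15 = log_15(29).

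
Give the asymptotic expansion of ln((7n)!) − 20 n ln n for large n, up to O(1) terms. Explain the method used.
ln((7n)!) − 20 n ln n = −13 n ln n + 7(ln 7 − 1) n + (1/2) ln(2π·7n) + O(1/n)

Stirling: ln((7n)!) = 7n ln(7n) − 7n + (1/2) ln(2π·7n) + O(1/n).
Expand 7n ln(7n) = 7n (ln n + ln 7) = 7n ln n + 7n ln 7.
Subtract 20n ln n: leading term is (7 − 20) n ln n = −13 n ln n. The next term is 7n ln 7 − 7n = 7(ln 7 − 1) n. Then the (1/2) ln(2π·7n) correction.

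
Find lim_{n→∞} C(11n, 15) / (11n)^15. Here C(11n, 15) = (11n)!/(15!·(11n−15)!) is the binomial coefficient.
lim = 1/15! = 1/1307674368000

With N = 11n → ∞: C(N, 15) / N^15 = [N(N−1)…(N−14)] / (15! · N^15) = (1/15!) · 1 · (1 − 1/(11n)) · … · (1 − 14/(11n)). Each factor → 1 as N → ∞, so the limit is 1/15! = 1/1307674368000.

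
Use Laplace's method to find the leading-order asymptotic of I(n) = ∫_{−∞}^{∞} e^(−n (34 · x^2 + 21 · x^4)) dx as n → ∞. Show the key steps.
I(n) ~ sqrt(π/(34n))

φ(x) = 34 · x^2 + 21 · x^4 has its unique global minimum at x* = 0 (since φ'(x) = 68x + 84x^3 = 0 only at x = 0 for real x with both coefficients positive, and φ → ∞ as |x| → ∞). At x* = 0, φ(0) = 0 and φ''(0) = 68. Laplace's method then gives
  I(n) ~ sqrt(2π / (n · φ''(0))) · e^(−n φ(0)) = sqrt(2π / (68n)) = sqrt(π/(34n)).
The 21 · x^4 term contributes only at subleading order (an O(1/n) relative correction).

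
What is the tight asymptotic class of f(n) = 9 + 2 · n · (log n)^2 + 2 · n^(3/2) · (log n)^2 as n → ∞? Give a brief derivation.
f(n) ∈ Θ(n^(3/2) · (log n)^2)

Compare the terms by growth order. For large n, n^a · (log n)^b dominates n^a' · (log n)^b' iff a > a', or (a = a' and b > b'). Ranking the 3 terms shows the dominant one is 2 · n^(3/2) · (log n)^2. Hence f(n) ∈ Θ(n^(3/2) · (log n)^2).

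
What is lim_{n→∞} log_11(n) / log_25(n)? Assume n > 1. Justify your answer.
lim = ln(25) / ln(11) = log_11(25)

Change of base: log_11(n) = ln n / ln 11 and log_25(n) = ln n / ln 25. The ratio is (ln n / ln 11) · (ln 25 / ln n) = ln 25 / ln 11, a constant independent of n. So the limit is ln 25 / ln 11 = log_11(25).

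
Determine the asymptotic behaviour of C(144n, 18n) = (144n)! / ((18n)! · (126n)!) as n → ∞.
C(144n, 18n) ~ (16777216/823543)^(18n) · sqrt(4/(7π·18n))

Write N = 18n. Apply Stirling to each factorial:
  (8N)! ~ sqrt(2π·8N) · (8N/e)^(8N),
  N! ~ sqrt(2π N) · (N/e)^N,
  (7N)! ~ sqrt(2π·7N) · (7N/e)^(7N).
The exponential factors combine to (8N)^(8N) / (N^N · (7N)^(7N)) = 8^(8N)/7^(7N) = (8^8/7^7)^N = (16777216/823543)^N.
The square-root prefactors combine to sqrt(2π·8N) / (sqrt(2π N)·sqrt(2π·7N)) = sqrt(8 / (2π·7·N)) = sqrt(4/(7π·18n)).
Substituting N = 18n: C(144n, 18n) ~ (16777216/823543)^(18n) · sqrt(4/(7π·18n)).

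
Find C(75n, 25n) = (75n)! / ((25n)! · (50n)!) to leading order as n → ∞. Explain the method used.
C(75n, 25n) ~ (27/4)^(25n) · sqrt(3/(4π·25n))

Write N = 25n. Apply Stirling to each factorial:
  (3N)! ~ sqrt(2π·3N) · (3N/e)^(3N),
  N! ~ sqrt(2π N) · (N/e)^N,
  (2N)! ~ sqrt(2π·2N) · (2N/e)^(2N).
The exponential factors combine to (3N)^(3N) / (N^N · (2N)^(2N)) = 3^(3N)/2^(2N) = (3^3/2^2)^N = (27/4)^N.
The square-root prefactors combine to sqrt(2π·3N) / (sqrt(2π N)·sqrt(2π·2N)) = sqrt(3 / (2π·2·N)) = sqrt(3/(4π·25n)).
Substituting N = 25n: C(75n, 25n) ~ (27/4)^(25n) · sqrt(3/(4π·25n)).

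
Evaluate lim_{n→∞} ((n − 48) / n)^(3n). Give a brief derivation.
lim = e^(−144)

Rewrite as (1 − 48/n)^(3n). By the standard limit (1 + x/n)^n → e^x, we have (1 − 48/n)^n → e^(−48), and raising to the 3rd power gives e^(−144).
More precisely, ln[(1 − 48/n)^(3n)] = 3n · ln(1 − 48/n) = 3n · (-48/n + O(1/n^2)) = -144 + O(1/n) → -144.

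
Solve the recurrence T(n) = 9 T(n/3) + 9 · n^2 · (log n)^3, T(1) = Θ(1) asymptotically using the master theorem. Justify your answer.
T(n) = Θ(n^2 · (log n)^4)

Here log_3 9 = 2 and f(n) = 9 · n^2 · (log n)^3 = Θ(n^(log_3 9) · (log n)^3). This is the extended Case 2 of the master theorem (f matches the critical exponent up to log factors), giving T(n) = Θ(n^(log_3 9) · (log n)^(3+1)) = Θ(n^2 · (log n)^4).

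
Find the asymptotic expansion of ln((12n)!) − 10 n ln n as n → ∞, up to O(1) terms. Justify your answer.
ln((12n)!) − 10 n ln n = 2 n ln n + 12(ln 12 − 1) n + (1/2) ln(2π·12n) + O(1/n)

Stirling: ln((12n)!) = 12n ln(12n) − 12n + (1/2) ln(2π·12n) + O(1/n).
Expand 12n ln(12n) = 12n (ln n + ln 12) = 12n ln n + 12n ln 12.
Subtract 10n ln n: leading term is (12 − 10) n ln n = 2 n ln n. The next term is 12n ln 12 − 12n = 12(ln 12 − 1) n. Then the (1/2) ln(2π·12n) correction.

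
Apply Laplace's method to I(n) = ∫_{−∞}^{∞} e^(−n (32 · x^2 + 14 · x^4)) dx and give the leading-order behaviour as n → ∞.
I(n) ~ sqrt(π/(32n))

φ(x) = 32 · x^2 + 14 · x^4 has its unique global minimum at x* = 0 (since φ'(x) = 64x + 56x^3 = 0 only at x = 0 for real x with both coefficients positive, and φ → ∞ as |x| → ∞). At x* = 0, φ(0) = 0 and φ''(0) = 64. Laplace's method then gives
  I(n) ~ sqrt(2π / (n · φ''(0))) · e^(−n φ(0)) = sqrt(2π / (64n)) = sqrt(π/(32n)).
The 14 · x^4 term contributes only at subleading order (an O(1/n) relative correction).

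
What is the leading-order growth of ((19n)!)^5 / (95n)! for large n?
((19n)!)^5/(95n)! ~ ((2π·19n)^(4/2) / sqrt(5)) · 5^(−5·19n)  →  0

Write N = 19n. Stirling: N! ~ sqrt(2π N)(N/e)^N and (5N)! ~ sqrt(2π·5N)·(5N/e)^(5N).
  (N!)^5/(5N)! ~ (2π N)^(5/2) (N/e)^(5N) / [sqrt(2π·5N) (5N/e)^(5N)]
     = (2π N)^(5/2) / sqrt(2π·5N) · (N/(5N))^(5N)
     = (2π N)^((5−1)/2) / sqrt(5) · 5^(−5N).
Since 5^5 > 1, the factor 5^(−5N) decays exponentially, so the ratio → 0. Substituting N = 19n gives the stated form.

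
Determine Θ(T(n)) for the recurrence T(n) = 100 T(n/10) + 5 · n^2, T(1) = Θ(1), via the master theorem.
T(n) = Θ(n^2 log n)

log_10 100 = 2, and f(n) = 5 · n^2 = Θ(n^(log_10 100)). This is Case 2 of the master theorem: T(n) = Θ(f(n) · log n) = Θ(n^2 log n).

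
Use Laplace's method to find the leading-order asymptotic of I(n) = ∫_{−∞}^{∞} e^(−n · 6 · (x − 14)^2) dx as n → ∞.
I(n) = sqrt(π/(6n))

Here φ(x) = 6 · (x − 14)^2 has its unique minimum at x* = 14 with φ(x*) = 0 and φ''(x*) = 12. Laplace's method gives
  I(n) ~ e^(−n φ(x*)) · sqrt(2π / (n · φ''(x*))) = sqrt(2π / (12n)) = sqrt(π/(6n)).
This is exact: substituting u = (x − 14)·sqrt(6n) gives I(n) = (1/sqrt(6n)) ∫_{−∞}^{∞} e^(−u^2) du = sqrt(π/(6n)).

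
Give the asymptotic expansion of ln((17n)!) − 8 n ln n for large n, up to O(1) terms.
ln((17n)!) − 8 n ln n = 9 n ln n + 17(ln 17 − 1) n + (1/2) ln(2π·17n) + O(1/n)

Stirling: ln((17n)!) = 17n ln(17n) − 17n + (1/2) ln(2π·17n) + O(1/n).
Expand 17n ln(17n) = 17n (ln n + ln 17) = 17n ln n + 17n ln 17.
Subtract 8n ln n: leading term is (17 − 8) n ln n = 9 n ln n. The next term is 17n ln 17 − 17n = 17(ln 17 − 1) n. Then the (1/2) ln(2π·17n) correction.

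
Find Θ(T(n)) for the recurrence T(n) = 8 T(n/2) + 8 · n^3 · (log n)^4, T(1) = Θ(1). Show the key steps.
T(n) = Θ(n^3 · (log n)^5)

Here log_2 8 = 3 and f(n) = 8 · n^3 · (log n)^4 = Θ(n^(log_2 8) · (log n)^4). This is the extended Case 2 of the master theorem (f matches the critical exponent up to log factors), giving T(n) = Θ(n^(log_2 8) · (log n)^(4+1)) = Θ(n^3 · (log n)^5).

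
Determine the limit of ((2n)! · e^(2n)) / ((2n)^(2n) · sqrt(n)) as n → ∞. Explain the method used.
lim = sqrt(2π·2)

Stirling: (2n)! ~ sqrt(2π·2n) · (2n/e)^(2n). Hence
  (2n)! · e^(2n) / (2n)^(2n) ~ sqrt(2π·2n).
Dividing by sqrt(n): sqrt(2π·2n) / sqrt(n) = sqrt(2π·2) · n^((1−1)/2), so the limit is sqrt(2π·2).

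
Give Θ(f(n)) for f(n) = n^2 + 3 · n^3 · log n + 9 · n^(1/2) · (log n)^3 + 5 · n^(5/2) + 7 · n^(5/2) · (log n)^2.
f(n) ∈ Θ(n^3 · log n)

Compare the terms by growth order. For large n, n^a · (log n)^b dominates n^a' · (log n)^b' iff a > a', or (a = a' and b > b'). Ranking the 5 terms shows the dominant one is 3 · n^3 · log n. Hence f(n) ∈ Θ(n^3 · log n).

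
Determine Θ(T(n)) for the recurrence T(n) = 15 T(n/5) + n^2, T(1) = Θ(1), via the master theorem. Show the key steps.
T(n) = Θ(n^2)

log_5 15 ≈ 1.683. f(n) = n^2 dominates n^(log_5 15) since 2 > 1.683, and the regularity condition a·f(n/b) = 15·(n/5)^2 = (15/25)·n^2 ≤ c·f(n) holds with c = 15/25 ≈ 0.6 < 1. So this is Case 3: T(n) = Θ(f(n)) = Θ(n^2).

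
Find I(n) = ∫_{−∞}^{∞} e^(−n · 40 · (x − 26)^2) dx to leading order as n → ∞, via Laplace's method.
I(n) = sqrt(π/(40n))

Here φ(x) = 40 · (x − 26)^2 has its unique minimum at x* = 26 with φ(x*) = 0 and φ''(x*) = 80. Laplace's method gives
  I(n) ~ e^(−n φ(x*)) · sqrt(2π / (n · φ''(x*))) = sqrt(2π / (80n)) = sqrt(π/(40n)).
This is exact: substituting u = (x − 26)·sqrt(40n) gives I(n) = (1/sqrt(40n)) ∫_{−∞}^{∞} e^(−u^2) du = sqrt(π/(40n)).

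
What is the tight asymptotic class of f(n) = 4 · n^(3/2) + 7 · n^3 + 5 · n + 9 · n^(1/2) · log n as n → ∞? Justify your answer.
f(n) ∈ Θ(n^3)

Compare the terms by growth order. For large n, n^a · (log n)^b dominates n^a' · (log n)^b' iff a > a', or (a = a' and b > b'). Ranking the 4 terms shows the dominant one is 7 · n^3. Hence f(n) ∈ Θ(n^3).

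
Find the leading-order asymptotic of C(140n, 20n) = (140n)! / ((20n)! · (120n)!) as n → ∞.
C(140n, 20n) ~ (823543/46656)^(20n) · sqrt(7/(12π·20n))

Write N = 20n. Apply Stirling to each factorial:
  (7N)! ~ sqrt(2π·7N) · (7N/e)^(7N),
  N! ~ sqrt(2π N) · (N/e)^N,
  (6N)! ~ sqrt(2π·6N) · (6N/e)^(6N).
The exponential factors combine to (7N)^(7N) / (N^N · (6N)^(6N)) = 7^(7N)/6^(6N) = (7^7/6^6)^N = (823543/46656)^N.
The square-root prefactors combine to sqrt(2π·7N) / (sqrt(2π N)·sqrt(2π·6N)) = sqrt(7 / (2π·6·N)) = sqrt(7/(12π·20n)).
Substituting N = 20n: C(140n, 20n) ~ (823543/46656)^(20n) · sqrt(7/(12π·20n)).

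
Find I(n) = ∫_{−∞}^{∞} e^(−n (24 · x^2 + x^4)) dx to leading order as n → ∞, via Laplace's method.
I(n) ~ sqrt(π/(24n))

φ(x) = 24 · x^2 + x^4 has its unique global minimum at x* = 0 (since φ'(x) = 48x + 4x^3 = 0 only at x = 0 for real x with both coefficients positive, and φ → ∞ as |x| → ∞). At x* = 0, φ(0) = 0 and φ''(0) = 48. Laplace's method then gives
  I(n) ~ sqrt(2π / (n · φ''(0))) · e^(−n φ(0)) = sqrt(2π / (48n)) = sqrt(π/(24n)).
The x^4 term contributes only at subleading order (an O(1/n) relative correction).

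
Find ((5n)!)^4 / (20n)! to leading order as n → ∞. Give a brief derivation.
((5n)!)^4/(20n)! ~ ((2π·5n)^(3/2) / 2) · 4^(−4·5n)  →  0

Write N = 5n. Stirling: N! ~ sqrt(2π N)(N/e)^N and (4N)! ~ sqrt(2π·4N)·(4N/e)^(4N).
  (N!)^4/(4N)! ~ (2π N)^(4/2) (N/e)^(4N) / [sqrt(2π·4N) (4N/e)^(4N)]
     = (2π N)^(4/2) / sqrt(2π·4N) · (N/(4N))^(4N)
     = (2π N)^((4−1)/2) / 2 · 4^(−4N).
Since 4^4 > 1, the factor 4^(−4N) decays exponentially, so the ratio → 0. Substituting N = 5n gives the stated form.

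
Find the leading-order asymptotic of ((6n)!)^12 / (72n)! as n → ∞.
((6n)!)^12/(72n)! ~ ((2π·6n)^(11/2) / sqrt(12)) · 12^(−12·6n)  →  0

Write N = 6n. Stirling: N! ~ sqrt(2π N)(N/e)^N and (12N)! ~ sqrt(2π·12N)·(12N/e)^(12N).
  (N!)^12/(12N)! ~ (2π N)^(12/2) (N/e)^(12N) / [sqrt(2π·12N) (12N/e)^(12N)]
     = (2π N)^(12/2) / sqrt(2π·12N) · (N/(12N))^(12N)
     = (2π N)^((12−1)/2) / sqrt(12) · 12^(−12N).
Since 12^12 > 1, the factor 12^(−12N) decays exponentially, so the ratio → 0. Substituting N = 6n gives the stated form.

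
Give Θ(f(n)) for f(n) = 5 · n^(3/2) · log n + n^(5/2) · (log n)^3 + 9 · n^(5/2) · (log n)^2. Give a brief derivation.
f(n) ∈ Θ(n^(5/2) · (log n)^3)

Compare the terms by growth order. For large n, n^a · (log n)^b dominates n^a' · (log n)^b' iff a > a', or (a = a' and b > b'). Ranking the 3 terms shows the dominant one is n^(5/2) · (log n)^3. Hence f(n) ∈ Θ(n^(5/2) · (log n)^3).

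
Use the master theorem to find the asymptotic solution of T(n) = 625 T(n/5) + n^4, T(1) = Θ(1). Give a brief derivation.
T(n) = Θ(n^4 log n)

log_5 625 = 4, and f(n) = n^4 = Θ(n^(log_5 625)). This is Case 2 of the master theorem: T(n) = Θ(f(n) · log n) = Θ(n^4 log n).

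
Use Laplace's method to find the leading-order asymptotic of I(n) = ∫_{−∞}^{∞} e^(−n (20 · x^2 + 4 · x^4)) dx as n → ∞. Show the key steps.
I(n) ~ sqrt(π/(20n))

φ(x) = 20 · x^2 + 4 · x^4 has its unique global minimum at x* = 0 (since φ'(x) = 40x + 16x^3 = 0 only at x = 0 for real x with both coefficients positive, and φ → ∞ as |x| → ∞). At x* = 0, φ(0) = 0 and φ''(0) = 40. Laplace's method then gives
  I(n) ~ sqrt(2π / (n · φ''(0))) · e^(−n φ(0)) = sqrt(2π / (40n)) = sqrt(π/(20n)).
The 4 · x^4 term contributes only at subleading order (an O(1/n) relative correction).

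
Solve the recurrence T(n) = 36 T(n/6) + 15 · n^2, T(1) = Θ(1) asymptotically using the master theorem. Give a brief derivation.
T(n) = Θ(n^2 log n)

log_6 36 = 2, and f(n) = 15 · n^2 = Θ(n^(log_6 36)). This is Case 2 of the master theorem: T(n) = Θ(f(n) · log n) = Θ(n^2 log n).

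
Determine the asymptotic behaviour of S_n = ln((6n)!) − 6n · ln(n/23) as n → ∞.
S_n ~ 6n · (ln 138 − 1) + O(ln n)

Stirling: ln((6n)!) = 6n ln(6n) − 6n + O(ln n).
  S_n = 6n ln(6n) − 6n − 6n ln(n/23) + O(ln n)
      = 6n ln(6n) − 6n ln n + 6n ln 23 − 6n + O(ln n)
      = 6n ln 6 + 6n ln 23 − 6n + O(ln n)
      = 6n (ln 138 − 1) + O(ln n).
Numerically ln(138) − 1 ≈ 3.9273.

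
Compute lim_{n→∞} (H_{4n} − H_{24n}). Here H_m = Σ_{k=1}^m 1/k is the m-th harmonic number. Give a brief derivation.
lim = ln(4/24) = −ln 6

Euler-Maclaurin gives H_m = ln m + γ + 1/(2m) + O(1/m^2). The γ and O(1/m) terms cancel in the difference:
  H_{4n} − H_{24n} = ln(4n) − ln(24n) + O(1/n) = ln(4/24) + O(1/n).
Hence the limit is ln(4/24) = −ln 6.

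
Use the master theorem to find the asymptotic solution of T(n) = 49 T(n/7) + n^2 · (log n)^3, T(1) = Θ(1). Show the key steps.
T(n) = Θ(n^2 · (log n)^4)

Here log_7 49 = 2 and f(n) = n^2 · (log n)^3 = Θ(n^(log_7 49) · (log n)^3). This is the extended Case 2 of the master theorem (f matches the critical exponent up to log factors), giving T(n) = Θ(n^(log_7 49) · (log n)^(3+1)) = Θ(n^2 · (log n)^4).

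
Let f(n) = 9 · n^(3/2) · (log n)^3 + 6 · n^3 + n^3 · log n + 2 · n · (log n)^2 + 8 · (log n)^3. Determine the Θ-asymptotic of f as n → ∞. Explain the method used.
f(n) ∈ Θ(n^3 · log n)

Compare the terms by growth order. For large n, n^a · (log n)^b dominates n^a' · (log n)^b' iff a > a', or (a = a' and b > b'). Ranking the 5 terms shows the dominant one is n^3 · log n. Hence f(n) ∈ Θ(n^3 · log n).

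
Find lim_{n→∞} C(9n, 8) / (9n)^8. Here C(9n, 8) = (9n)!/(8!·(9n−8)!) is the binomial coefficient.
lim = 1/8! = 1/40320

With N = 9n → ∞: C(N, 8) / N^8 = [N(N−1)…(N−7)] / (8! · N^8) = (1/8!) · 1 · (1 − 1/(9n)) · … · (1 − 7/(9n)). Each factor → 1 as N → ∞, so the limit is 1/8! = 1/40320.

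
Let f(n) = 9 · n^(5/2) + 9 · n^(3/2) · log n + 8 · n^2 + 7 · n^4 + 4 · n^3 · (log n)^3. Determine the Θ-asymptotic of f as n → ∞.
f(n) ∈ Θ(n^4)

Compare the terms by growth order. For large n, n^a · (log n)^b dominates n^a' · (log n)^b' iff a > a', or (a = a' and b > b'). Ranking the 5 terms shows the dominant one is 7 · n^4. Hence f(n) ∈ Θ(n^4).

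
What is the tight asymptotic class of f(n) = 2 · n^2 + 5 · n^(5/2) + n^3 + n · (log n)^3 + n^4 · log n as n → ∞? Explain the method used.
f(n) ∈ Θ(n^4 · log n)

Compare the terms by growth order. For large n, n^a · (log n)^b dominates n^a' · (log n)^b' iff a > a', or (a = a' and b > b'). Ranking the 5 terms shows the dominant one is n^4 · log n. Hence f(n) ∈ Θ(n^4 · log n).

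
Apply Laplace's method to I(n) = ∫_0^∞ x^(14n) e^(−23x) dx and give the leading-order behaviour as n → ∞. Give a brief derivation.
I(n) ~ (sqrt(2π·14n) / 23) · (14n/(23e))^(14n)

Write the integrand as exp(14n ln x − 23x) and set f(x) = 14n ln x − 23x. Then f'(x) = 14n/x − 23 = 0 at x* = 14n/23, and f''(x*) = −14n/x*^2 = −23^2/(14n). Laplace's method (interior maximum) gives
  I(n) ~ e^(f(x*)) · sqrt(2π / |f''(x*)|)
        = exp(14n ln(14n/23) − 14n) · sqrt(2π · 14n / 23^2)
        = (14n/23)^(14n) e^(−14n) · sqrt(2π·14n) / 23
        = (sqrt(2π·14n) / 23) · (14n/(23e))^(14n).
This matches Γ(14n+1)/23^(14n+1) with Stirling applied to Γ.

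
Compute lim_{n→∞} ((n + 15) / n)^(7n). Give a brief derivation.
lim = e^105

Rewrite as (1 + 15/n)^(7n). By the standard limit (1 + x/n)^n → e^x, we have (1 + 15/n)^n → e^15, and raising to the 7th power gives e^105.
More precisely, ln[(1 + 15/n)^(7n)] = 7n · ln(1 + 15/n) = 7n · (15/n + O(1/n^2)) = 105 + O(1/n) → 105.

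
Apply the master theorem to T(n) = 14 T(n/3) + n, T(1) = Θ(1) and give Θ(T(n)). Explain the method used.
T(n) = Θ(n^(log_3 14))

Master theorem: compare f(n) = n to n^(log_3 14) where log_3 14 ≈ 2.402. Since 1 < log_3 14, we have f(n) = O(n^(log_3 14 − ε)) for some ε > 0 — Case 1. Hence T(n) = Θ(n^(log_3 14)).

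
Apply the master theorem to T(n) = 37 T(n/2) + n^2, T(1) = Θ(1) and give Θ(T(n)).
T(n) = Θ(n^(log_2 37))

Master theorem: compare f(n) = n^2 to n^(log_2 37) where log_2 37 ≈ 5.209. Since 2 < log_2 37, we have f(n) = O(n^(log_2 37 − ε)) for some ε > 0 — Case 1. Hence T(n) = Θ(n^(log_2 37)).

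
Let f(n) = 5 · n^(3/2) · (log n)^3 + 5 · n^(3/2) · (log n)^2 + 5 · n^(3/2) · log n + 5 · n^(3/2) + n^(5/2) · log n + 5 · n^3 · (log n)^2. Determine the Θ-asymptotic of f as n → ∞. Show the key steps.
f(n) ∈ Θ(n^3 · (log n)^2)

Compare the terms by growth order. For large n, n^a · (log n)^b dominates n^a' · (log n)^b' iff a > a', or (a = a' and b > b'). Ranking the 6 terms shows the dominant one is 5 · n^3 · (log n)^2. Hence f(n) ∈ Θ(n^3 · (log n)^2).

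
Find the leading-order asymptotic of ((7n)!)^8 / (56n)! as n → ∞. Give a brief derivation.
((7n)!)^8/(56n)! ~ ((2π·7n)^(7/2) / sqrt(8)) · 8^(−8·7n)  →  0

Write N = 7n. Stirling: N! ~ sqrt(2π N)(N/e)^N and (8N)! ~ sqrt(2π·8N)·(8N/e)^(8N).
  (N!)^8/(8N)! ~ (2π N)^(8/2) (N/e)^(8N) / [sqrt(2π·8N) (8N/e)^(8N)]
     = (2π N)^(8/2) / sqrt(2π·8N) · (N/(8N))^(8N)
     = (2π N)^((8−1)/2) / sqrt(8) · 8^(−8N).
Since 8^8 > 1, the factor 8^(−8N) decays exponentially, so the ratio → 0. Substituting N = 7n gives the stated form.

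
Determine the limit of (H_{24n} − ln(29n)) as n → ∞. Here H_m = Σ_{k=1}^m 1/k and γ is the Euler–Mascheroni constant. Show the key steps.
lim = ln(24/29) + γ

By Euler-Maclaurin, H_m = ln m + γ + O(1/m). So
  H_{24n} − ln(29n) = ln(24n) + γ − ln(29n) + O(1/n)
                       = ln(24/29) + γ + O(1/n).
Hence the limit is ln(24/29) + γ.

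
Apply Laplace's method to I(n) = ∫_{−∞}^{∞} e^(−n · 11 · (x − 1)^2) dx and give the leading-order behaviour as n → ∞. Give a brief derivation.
I(n) = sqrt(π/(11n))

Here φ(x) = 11 · (x − 1)^2 has its unique minimum at x* = 1 with φ(x*) = 0 and φ''(x*) = 22. Laplace's method gives
  I(n) ~ e^(−n φ(x*)) · sqrt(2π / (n · φ''(x*))) = sqrt(2π / (22n)) = sqrt(π/(11n)).
This is exact: substituting u = (x − 1)·sqrt(11n) gives I(n) = (1/sqrt(11n)) ∫_{−∞}^{∞} e^(−u^2) du = sqrt(π/(11n)).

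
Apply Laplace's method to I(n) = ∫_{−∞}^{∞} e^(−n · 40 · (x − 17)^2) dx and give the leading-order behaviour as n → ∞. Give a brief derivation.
I(n) = sqrt(π/(40n))

Here φ(x) = 40 · (x − 17)^2 has its unique minimum at x* = 17 with φ(x*) = 0 and φ''(x*) = 80. Laplace's method gives
  I(n) ~ e^(−n φ(x*)) · sqrt(2π / (n · φ''(x*))) = sqrt(2π / (80n)) = sqrt(π/(40n)).
This is exact: substituting u = (x − 17)·sqrt(40n) gives I(n) = (1/sqrt(40n)) ∫_{−∞}^{∞} e^(−u^2) du = sqrt(π/(40n)).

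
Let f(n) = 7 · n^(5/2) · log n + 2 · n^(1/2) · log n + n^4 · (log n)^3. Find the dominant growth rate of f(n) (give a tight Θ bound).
f(n) ∈ Θ(n^4 · (log n)^3)

Compare the terms by growth order. For large n, n^a · (log n)^b dominates n^a' · (log n)^b' iff a > a', or (a = a' and b > b'). Ranking the 3 terms shows the dominant one is n^4 · (log n)^3. Hence f(n) ∈ Θ(n^4 · (log n)^3).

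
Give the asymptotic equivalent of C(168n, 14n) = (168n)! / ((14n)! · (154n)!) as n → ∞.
C(168n, 14n) ~ (8916100448256/285311670611)^(14n) · sqrt(6/(11π·14n))

Write N = 14n. Apply Stirling to each factorial:
  (12N)! ~ sqrt(2π·12N) · (12N/e)^(12N),
  N! ~ sqrt(2π N) · (N/e)^N,
  (11N)! ~ sqrt(2π·11N) · (11N/e)^(11N).
The exponential factors combine to (12N)^(12N) / (N^N · (11N)^(11N)) = 12^(12N)/11^(11N) = (12^12/11^11)^N = (8916100448256/285311670611)^N.
The square-root prefactors combine to sqrt(2π·12N) / (sqrt(2π N)·sqrt(2π·11N)) = sqrt(12 / (2π·11·N)) = sqrt(6/(11π·14n)).
Substituting N = 14n: C(168n, 14n) ~ (8916100448256/285311670611)^(14n) · sqrt(6/(11π·14n)).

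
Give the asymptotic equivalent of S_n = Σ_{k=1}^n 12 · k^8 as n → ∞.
S_n ~ 4 · n^9 / 3

By integral comparison (Euler-Maclaurin), Σ_{k=1}^n 12 · k^8 = 12 · ∫_0^n x^8 dx + O(n^8) = 12 · n^9/9 = 4 · n^9 / 3 + O(n^8). (Equivalently, Faulhaber's formula gives the same leading term.)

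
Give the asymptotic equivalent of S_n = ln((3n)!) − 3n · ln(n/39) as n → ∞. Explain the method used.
S_n ~ 3n · (ln 117 − 1) + O(ln n)

Stirling: ln((3n)!) = 3n ln(3n) − 3n + O(ln n).
  S_n = 3n ln(3n) − 3n − 3n ln(n/39) + O(ln n)
      = 3n ln(3n) − 3n ln n + 3n ln 39 − 3n + O(ln n)
      = 3n ln 3 + 3n ln 39 − 3n + O(ln n)
      = 3n (ln 117 − 1) + O(ln n).
Numerically ln(117) − 1 ≈ 3.7622.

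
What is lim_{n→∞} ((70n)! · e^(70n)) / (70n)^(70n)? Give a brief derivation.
lim = ∞

Stirling: (70n)! ~ sqrt(2π·70n) · (70n/e)^(70n). Hence
  (70n)! · e^(70n) / (70n)^(70n) ~ sqrt(2π·70n) = sqrt(2π·70) · sqrt(n) → ∞.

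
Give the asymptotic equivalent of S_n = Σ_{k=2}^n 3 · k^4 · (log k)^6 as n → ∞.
S_n ~ 3 · n^5 · (log n)^6 / 5

By integral comparison, S_n = ∫_1^n 3 · x^4 · (log x)^6 dx + O(n^4 · (log n)^6). For the integral, the leading term of ∫_1^n x^4 (log x)^6 dx is n^5/5 · (log n)^6 (by repeated integration by parts; each step lowers the log-exponent and produces a relatively O(1/log n) correction). Hence S_n ~ 3 · n^5 · (log n)^6 / 5.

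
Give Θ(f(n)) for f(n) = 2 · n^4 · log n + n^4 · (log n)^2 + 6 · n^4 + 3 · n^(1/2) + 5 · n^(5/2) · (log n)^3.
f(n) ∈ Θ(n^4 · (log n)^2)

Compare the terms by growth order. For large n, n^a · (log n)^b dominates n^a' · (log n)^b' iff a > a', or (a = a' and b > b'). Ranking the 5 terms shows the dominant one is n^4 · (log n)^2. Hence f(n) ∈ Θ(n^4 · (log n)^2).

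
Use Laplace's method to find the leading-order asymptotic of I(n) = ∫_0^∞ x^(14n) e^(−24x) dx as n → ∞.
I(n) ~ (sqrt(2π·14n) / 24) · (14n/(24e))^(14n)

Write the integrand as exp(14n ln x − 24x) and set f(x) = 14n ln x − 24x. Then f'(x) = 14n/x − 24 = 0 at x* = 14n/24, and f''(x*) = −14n/x*^2 = −24^2/(14n). Laplace's method (interior maximum) gives
  I(n) ~ e^(f(x*)) · sqrt(2π / |f''(x*)|)
        = exp(14n ln(14n/24) − 14n) · sqrt(2π · 14n / 24^2)
        = (14n/24)^(14n) e^(−14n) · sqrt(2π·14n) / 24
        = (sqrt(2π·14n) / 24) · (14n/(24e))^(14n).
This matches Γ(14n+1)/24^(14n+1) with Stirling applied to Γ.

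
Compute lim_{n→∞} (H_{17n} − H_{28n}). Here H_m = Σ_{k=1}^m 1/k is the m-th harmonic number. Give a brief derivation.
lim = ln(17/28)

Euler-Maclaurin gives H_m = ln m + γ + 1/(2m) + O(1/m^2). The γ and O(1/m) terms cancel in the difference:
  H_{17n} − H_{28n} = ln(17n) − ln(28n) + O(1/n) = ln(17/28) + O(1/n).
Hence the limit is ln(17/28).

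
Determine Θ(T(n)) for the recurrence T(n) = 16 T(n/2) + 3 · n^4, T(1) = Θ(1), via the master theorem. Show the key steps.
T(n) = Θ(n^4 log n)

log_2 16 = 4, and f(n) = 3 · n^4 = Θ(n^(log_2 16)). This is Case 2 of the master theorem: T(n) = Θ(f(n) · log n) = Θ(n^4 log n).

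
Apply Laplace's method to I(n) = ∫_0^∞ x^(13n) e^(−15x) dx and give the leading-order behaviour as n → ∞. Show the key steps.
I(n) ~ (sqrt(2π·13n) / 15) · (13n/(15e))^(13n)

Write the integrand as exp(13n ln x − 15x) and set f(x) = 13n ln x − 15x. Then f'(x) = 13n/x − 15 = 0 at x* = 13n/15, and f''(x*) = −13n/x*^2 = −15^2/(13n). Laplace's method (interior maximum) gives
  I(n) ~ e^(f(x*)) · sqrt(2π / |f''(x*)|)
        = exp(13n ln(13n/15) − 13n) · sqrt(2π · 13n / 15^2)
        = (13n/15)^(13n) e^(−13n) · sqrt(2π·13n) / 15
        = (sqrt(2π·13n) / 15) · (13n/(15e))^(13n).
This matches Γ(13n+1)/15^(13n+1) with Stirling applied to Γ.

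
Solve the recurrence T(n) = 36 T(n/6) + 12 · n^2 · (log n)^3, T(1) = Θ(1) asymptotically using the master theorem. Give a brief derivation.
T(n) = Θ(n^2 · (log n)^4)

Here log_6 36 = 2 and f(n) = 12 · n^2 · (log n)^3 = Θ(n^(log_6 36) · (log n)^3). This is the extended Case 2 of the master theorem (f matches the critical exponent up to log factors), giving T(n) = Θ(n^(log_6 36) · (log n)^(3+1)) = Θ(n^2 · (log n)^4).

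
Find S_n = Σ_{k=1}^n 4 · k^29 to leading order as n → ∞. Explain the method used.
S_n ~ 2 · n^30 / 15

By integral comparison (Euler-Maclaurin), Σ_{k=1}^n 4 · k^29 = 4 · ∫_0^n x^29 dx + O(n^29) = 4 · n^30/30 = 2 · n^30 / 15 + O(n^29). (Equivalently, Faulhaber's formula gives the same leading term.)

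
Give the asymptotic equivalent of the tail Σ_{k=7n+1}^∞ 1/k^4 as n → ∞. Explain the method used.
Σ_{k>7n} 1/k^4 ~ 1/(3 · (7n)^3)

Compare to the integral: ∫_{7n}^∞ x^(−4) dx = [−x^(−3)/3]_{7n}^∞ = 1/((4−1)·(7n)^3). Euler-Maclaurin then gives
  Σ_{k>7n} 1/k^4 = ∫_{7n}^∞ dx/x^4 − 1/(2·(7n)^4) + O(1/(7n)^5).
(Equivalently this is ζ(4) − Σ_{k≤7n} 1/k^4.)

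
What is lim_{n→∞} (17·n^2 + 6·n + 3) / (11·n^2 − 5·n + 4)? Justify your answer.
lim = 17/11

For large n the leading n^2 terms dominate both numerator and denominator. Dividing top and bottom by n^2, every other term tends to 0, leaving 17/11.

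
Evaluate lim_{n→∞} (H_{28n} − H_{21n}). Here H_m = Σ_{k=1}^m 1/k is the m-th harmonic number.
lim = ln(28/21) = ln(4/3)

Euler-Maclaurin gives H_m = ln m + γ + 1/(2m) + O(1/m^2). The γ and O(1/m) terms cancel in the difference:
  H_{28n} − H_{21n} = ln(28n) − ln(21n) + O(1/n) = ln(28/21) + O(1/n).
Hence the limit is ln(28/21) = ln(4/3).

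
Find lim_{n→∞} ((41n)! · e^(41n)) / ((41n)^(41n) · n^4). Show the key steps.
lim = 0

Stirling: (41n)! ~ sqrt(2π·41n) · (41n/e)^(41n). Hence
  (41n)! · e^(41n) / (41n)^(41n) ~ sqrt(2π·41n).
Dividing by n^4: sqrt(2π·41n) / n^4 = sqrt(2π·41) · n^((1−8)/2), so the expression behaves like sqrt(2π·41) · n^((1−8)/2) → 0.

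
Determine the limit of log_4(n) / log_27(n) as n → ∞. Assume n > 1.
lim = ln(27) / ln(4) = log_4(27)

Change of base: log_4(n) = ln n / ln 4 and log_27(n) = ln n / ln 27. The ratio is (ln n / ln 4) · (ln 27 / ln n) = ln 27 / ln 4, a constant independent of n. So the limit is ln 27 / ln 4 = log_4(27).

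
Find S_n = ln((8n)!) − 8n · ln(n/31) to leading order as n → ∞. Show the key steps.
S_n ~ 8n · (ln 248 − 1) + O(ln n)

Stirling: ln((8n)!) = 8n ln(8n) − 8n + O(ln n).
  S_n = 8n ln(8n) − 8n − 8n ln(n/31) + O(ln n)
      = 8n ln(8n) − 8n ln n + 8n ln 31 − 8n + O(ln n)
      = 8n ln 8 + 8n ln 31 − 8n + O(ln n)
      = 8n (ln 248 − 1) + O(ln n).
Numerically ln(248) − 1 ≈ 4.5134.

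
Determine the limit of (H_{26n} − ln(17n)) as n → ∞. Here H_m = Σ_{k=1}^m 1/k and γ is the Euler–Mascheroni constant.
lim = ln(26/17) + γ

By Euler-Maclaurin, H_m = ln m + γ + O(1/m). So
  H_{26n} − ln(17n) = ln(26n) + γ − ln(17n) + O(1/n)
                       = ln(26/17) + γ + O(1/n).
Hence the limit is ln(26/17) + γ.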